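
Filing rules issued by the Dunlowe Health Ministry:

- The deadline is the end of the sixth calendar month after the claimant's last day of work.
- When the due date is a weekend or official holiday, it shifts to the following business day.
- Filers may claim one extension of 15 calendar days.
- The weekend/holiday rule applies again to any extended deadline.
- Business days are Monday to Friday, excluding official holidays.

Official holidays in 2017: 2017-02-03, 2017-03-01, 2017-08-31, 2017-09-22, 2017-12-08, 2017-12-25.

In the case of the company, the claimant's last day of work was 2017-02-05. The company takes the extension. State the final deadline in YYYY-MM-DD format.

2017-09-18

6 months after 2017-02-05 is August 2017; that month ends on 2017-08-31.
2017-08-31 is a listed holiday; the next business day is 2017-09-01 (Friday).
The 15-calendar-day extension moves the deadline from 2017-09-01 to 2017-09-16.
Because 2017-09-16 is a Saturday, the deadline becomes 2017-09-18 (Monday).
The final due date is 2017-09-18.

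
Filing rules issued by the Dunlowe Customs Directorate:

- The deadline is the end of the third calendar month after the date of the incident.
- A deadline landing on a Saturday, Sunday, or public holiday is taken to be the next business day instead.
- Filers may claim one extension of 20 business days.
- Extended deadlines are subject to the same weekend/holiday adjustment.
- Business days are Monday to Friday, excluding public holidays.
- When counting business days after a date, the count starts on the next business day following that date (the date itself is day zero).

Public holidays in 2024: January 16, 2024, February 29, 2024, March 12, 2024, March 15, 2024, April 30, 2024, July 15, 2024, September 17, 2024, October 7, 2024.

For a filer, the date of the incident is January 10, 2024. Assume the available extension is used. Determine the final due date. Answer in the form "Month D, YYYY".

May 29, 2024

3 months after January 10, 2024 falls in April 2024; the last day of that month is April 30, 2024.
April 30, 2024 falls on a listed holiday. Rolling to the next business day gives May 1, 2024, a Wednesday.
The 20-business-day extension runs from May 1, 2024 to May 29, 2024.
May 29, 2024 falls on a Wednesday, which is a business day, so no adjustment is needed.
Final deadline: May 29, 2024.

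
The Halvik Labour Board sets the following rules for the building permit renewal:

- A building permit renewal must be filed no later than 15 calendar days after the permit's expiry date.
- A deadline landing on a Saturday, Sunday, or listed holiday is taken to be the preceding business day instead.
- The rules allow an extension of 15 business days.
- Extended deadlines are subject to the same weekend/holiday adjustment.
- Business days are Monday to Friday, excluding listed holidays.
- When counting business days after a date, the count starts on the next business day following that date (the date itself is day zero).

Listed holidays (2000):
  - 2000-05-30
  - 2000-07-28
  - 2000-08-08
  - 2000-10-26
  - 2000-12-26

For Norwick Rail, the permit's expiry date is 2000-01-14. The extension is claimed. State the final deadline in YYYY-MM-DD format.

2000-02-18

Trigger date 2000-01-14 + 15 calendar days = 2000-01-29.
2000-01-29 is a Saturday; the preceding business day is 2000-01-28 (Friday).
The 15-business-day extension runs from 2000-01-28 to 2000-02-18.
2000-02-18 is a Friday and not a listed holiday, so it stands.
Deadline: 2000-02-18.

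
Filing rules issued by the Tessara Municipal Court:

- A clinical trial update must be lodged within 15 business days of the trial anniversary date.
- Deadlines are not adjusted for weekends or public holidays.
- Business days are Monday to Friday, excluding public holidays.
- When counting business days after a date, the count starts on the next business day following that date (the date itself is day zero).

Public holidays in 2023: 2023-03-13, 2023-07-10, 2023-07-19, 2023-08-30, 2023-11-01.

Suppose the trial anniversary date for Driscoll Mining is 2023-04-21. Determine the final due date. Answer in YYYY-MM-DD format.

2023-05-12

15 business days after 2023-04-21, excluding weekends and holidays, is 2023-05-12.
2023-05-12 is a Friday; no weekend or holiday adjustment applies.
The final due date is 2023-05-12.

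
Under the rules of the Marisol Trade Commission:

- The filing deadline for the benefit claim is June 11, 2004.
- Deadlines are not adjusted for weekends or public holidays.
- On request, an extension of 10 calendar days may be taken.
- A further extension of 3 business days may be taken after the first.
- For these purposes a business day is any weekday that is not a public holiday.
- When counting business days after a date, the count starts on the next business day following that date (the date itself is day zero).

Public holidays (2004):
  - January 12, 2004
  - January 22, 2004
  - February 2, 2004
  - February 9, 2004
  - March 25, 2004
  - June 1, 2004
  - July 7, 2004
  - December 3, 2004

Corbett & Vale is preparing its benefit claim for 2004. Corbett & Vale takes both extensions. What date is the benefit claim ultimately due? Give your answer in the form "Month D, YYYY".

Start from the fixed due date, June 11, 2004.
June 11, 2004 is a Friday; no weekend or holiday adjustment applies.
Add the 10 calendar-day extension to June 11, 2004: June 21, 2004.
June 21, 2004 falls on a Monday. The rules make no weekend/holiday allowance, so it remains June 21, 2004.
Applying the 3-business-day extension: 3 business days after June 21, 2004 is June 24, 2004.
June 24, 2004 is a Thursday; no weekend or holiday adjustment applies.
So the filing is due June 24, 2004.

June 24, 2004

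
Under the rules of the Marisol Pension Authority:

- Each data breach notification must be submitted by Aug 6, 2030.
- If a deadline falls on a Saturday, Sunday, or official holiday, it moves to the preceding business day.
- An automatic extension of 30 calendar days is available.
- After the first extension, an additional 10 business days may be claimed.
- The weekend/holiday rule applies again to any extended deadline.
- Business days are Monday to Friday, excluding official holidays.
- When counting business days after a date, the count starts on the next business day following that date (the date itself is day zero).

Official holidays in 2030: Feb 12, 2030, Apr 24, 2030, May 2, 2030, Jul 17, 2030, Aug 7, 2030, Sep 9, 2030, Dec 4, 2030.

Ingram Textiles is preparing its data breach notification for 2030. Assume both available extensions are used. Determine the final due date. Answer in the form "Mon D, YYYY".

Sep 20, 2030

The stated deadline is Aug 6, 2030.
Aug 6, 2030 is a Tuesday and not a listed holiday, so it stands.
Add the 30 calendar-day extension to Aug 6, 2030: Sep 5, 2030.
Since Sep 5, 2030 is a Thursday and not a holiday, the date is unchanged.
Applying the 10-business-day extension: 10 business days after Sep 5, 2030 is Sep 20, 2030.
Sep 20, 2030 (Friday) is already a business day.
So the filing is due Sep 20, 2030.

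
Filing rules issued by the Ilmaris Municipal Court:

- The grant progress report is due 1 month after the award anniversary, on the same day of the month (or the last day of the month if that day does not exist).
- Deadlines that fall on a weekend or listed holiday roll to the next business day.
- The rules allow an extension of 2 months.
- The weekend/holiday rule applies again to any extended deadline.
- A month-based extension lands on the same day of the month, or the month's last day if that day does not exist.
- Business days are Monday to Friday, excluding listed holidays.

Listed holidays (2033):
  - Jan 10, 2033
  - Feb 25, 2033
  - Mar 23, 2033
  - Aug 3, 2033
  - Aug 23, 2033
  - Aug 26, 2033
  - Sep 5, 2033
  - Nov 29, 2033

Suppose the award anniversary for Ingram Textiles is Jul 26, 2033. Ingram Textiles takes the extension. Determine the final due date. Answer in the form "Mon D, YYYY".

1 month after Jul 26, 2033, on the same day of the month, is Aug 26, 2033.
Because Aug 26, 2033 is a listed holiday, the deadline becomes Aug 29, 2033 (Monday).
Add 2 months to Aug 29, 2033: Oct 29, 2033.
Because Oct 29, 2033 is a Saturday, the deadline becomes Oct 31, 2033 (Monday).
Final deadline: Oct 31, 2033.

Oct 31, 2033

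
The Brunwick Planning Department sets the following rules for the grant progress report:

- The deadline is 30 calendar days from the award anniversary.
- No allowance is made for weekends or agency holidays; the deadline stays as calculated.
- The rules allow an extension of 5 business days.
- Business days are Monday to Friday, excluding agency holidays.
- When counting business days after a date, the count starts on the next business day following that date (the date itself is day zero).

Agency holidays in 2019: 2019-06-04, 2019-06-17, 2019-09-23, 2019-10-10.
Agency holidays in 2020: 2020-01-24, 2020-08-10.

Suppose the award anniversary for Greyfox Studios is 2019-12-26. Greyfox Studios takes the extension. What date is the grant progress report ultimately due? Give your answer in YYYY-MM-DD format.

2020-01-31

30 calendar days after 2019-12-26 is 2020-01-25.
2020-01-25 is a Saturday; no weekend or holiday adjustment applies.
Counting 5 further business days from 2020-01-25 reaches 2020-01-31.
2020-01-31 falls on a Friday. The rules make no weekend/holiday allowance, so it remains 2020-01-31.
Deadline: 2020-01-31.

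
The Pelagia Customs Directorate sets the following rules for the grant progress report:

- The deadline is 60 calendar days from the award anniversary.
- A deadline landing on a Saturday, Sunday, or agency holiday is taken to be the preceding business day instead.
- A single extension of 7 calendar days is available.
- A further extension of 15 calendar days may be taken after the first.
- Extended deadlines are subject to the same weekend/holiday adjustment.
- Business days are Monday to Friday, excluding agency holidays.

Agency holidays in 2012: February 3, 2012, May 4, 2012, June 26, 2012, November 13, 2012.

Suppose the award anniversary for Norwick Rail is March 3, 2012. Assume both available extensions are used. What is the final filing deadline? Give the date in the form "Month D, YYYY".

May 24, 2012

Trigger date March 3, 2012 + 60 calendar days = May 2, 2012.
May 2, 2012 is a Wednesday and not a listed holiday, so it stands.
Add the 7 calendar-day extension to May 2, 2012: May 9, 2012.
Since May 9, 2012 is a Wednesday and not a holiday, the date is unchanged.
With the 15-day extension, May 9, 2012 becomes May 24, 2012.
May 24, 2012 falls on a Thursday, which is a business day, so no adjustment is needed.
Deadline: May 24, 2012.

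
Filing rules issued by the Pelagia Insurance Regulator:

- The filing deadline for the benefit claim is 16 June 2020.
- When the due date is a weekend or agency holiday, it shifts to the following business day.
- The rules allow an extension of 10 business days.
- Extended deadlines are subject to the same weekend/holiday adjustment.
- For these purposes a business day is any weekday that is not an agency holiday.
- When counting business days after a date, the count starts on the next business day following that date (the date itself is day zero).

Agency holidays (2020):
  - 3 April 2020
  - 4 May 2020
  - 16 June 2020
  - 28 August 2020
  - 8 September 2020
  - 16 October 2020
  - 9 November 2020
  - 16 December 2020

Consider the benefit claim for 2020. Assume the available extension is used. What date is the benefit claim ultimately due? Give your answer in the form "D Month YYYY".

1 July 2020

The stated deadline is 16 June 2020.
16 June 2020 is a listed holiday; the next business day is 17 June 2020 (Wednesday).
Applying the 10-business-day extension: 10 business days after 17 June 2020 is 1 July 2020.
1 July 2020 falls on a Wednesday, which is a business day, so no adjustment is needed.
Deadline: 1 July 2020.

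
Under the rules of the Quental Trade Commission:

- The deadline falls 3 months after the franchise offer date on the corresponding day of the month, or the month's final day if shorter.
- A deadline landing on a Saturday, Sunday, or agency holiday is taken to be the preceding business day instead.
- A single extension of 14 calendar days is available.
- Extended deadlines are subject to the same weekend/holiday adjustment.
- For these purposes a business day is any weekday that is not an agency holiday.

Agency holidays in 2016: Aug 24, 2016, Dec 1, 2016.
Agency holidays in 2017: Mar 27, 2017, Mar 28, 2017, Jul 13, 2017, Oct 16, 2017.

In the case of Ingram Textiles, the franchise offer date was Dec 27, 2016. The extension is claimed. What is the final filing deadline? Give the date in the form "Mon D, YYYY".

Apr 7, 2017

3 months from Dec 27, 2016 is Mar 27, 2017.
Because Mar 27, 2017 is a listed holiday, the deadline becomes Mar 24, 2017 (Friday).
Add the 14 calendar-day extension to Mar 24, 2017: Apr 7, 2017.
Apr 7, 2017 (Friday) is already a business day.
Final deadline: Apr 7, 2017.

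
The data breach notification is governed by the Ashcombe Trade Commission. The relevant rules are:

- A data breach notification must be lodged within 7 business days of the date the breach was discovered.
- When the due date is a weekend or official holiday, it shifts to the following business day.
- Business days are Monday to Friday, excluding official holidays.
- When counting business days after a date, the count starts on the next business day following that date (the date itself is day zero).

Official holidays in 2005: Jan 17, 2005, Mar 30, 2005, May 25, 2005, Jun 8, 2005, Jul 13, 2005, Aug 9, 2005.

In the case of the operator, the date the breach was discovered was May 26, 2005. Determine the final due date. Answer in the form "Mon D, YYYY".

7 business days after May 26, 2005, excluding weekends and holidays, is Jun 6, 2005.
Jun 6, 2005 is a Monday and not a listed holiday, so it stands.
The final due date is Jun 6, 2005.

Jun 6, 2005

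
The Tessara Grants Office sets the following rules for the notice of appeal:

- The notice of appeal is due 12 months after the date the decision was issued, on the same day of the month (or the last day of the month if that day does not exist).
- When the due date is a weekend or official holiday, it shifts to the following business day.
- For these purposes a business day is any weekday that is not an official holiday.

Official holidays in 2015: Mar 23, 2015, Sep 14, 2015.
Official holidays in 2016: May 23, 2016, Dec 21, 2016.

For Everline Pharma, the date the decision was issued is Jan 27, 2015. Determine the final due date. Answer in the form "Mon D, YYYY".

Jan 27, 2016

12 months after Jan 27, 2015, on the same day of the month, is Jan 27, 2016.
Jan 27, 2016 (Wednesday) is already a business day.
Deadline: Jan 27, 2016.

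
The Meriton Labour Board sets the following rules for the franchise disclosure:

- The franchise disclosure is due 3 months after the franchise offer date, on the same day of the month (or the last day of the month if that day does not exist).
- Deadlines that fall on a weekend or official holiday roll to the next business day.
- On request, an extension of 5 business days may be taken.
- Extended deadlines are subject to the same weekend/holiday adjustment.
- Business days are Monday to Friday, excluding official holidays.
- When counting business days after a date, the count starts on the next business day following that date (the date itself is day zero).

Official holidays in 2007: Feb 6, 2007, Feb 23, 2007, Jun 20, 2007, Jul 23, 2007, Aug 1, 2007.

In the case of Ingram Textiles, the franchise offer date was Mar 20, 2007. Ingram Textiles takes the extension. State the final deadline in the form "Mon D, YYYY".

3 months after Mar 20, 2007, on the same day of the month, is Jun 20, 2007.
Jun 20, 2007 is a listed holiday, so it moves to the next business day, Jun 21, 2007 (Thursday).
Counting 5 further business days from Jun 21, 2007 reaches Jun 28, 2007.
Jun 28, 2007 (Thursday) is already a business day.
Deadline: Jun 28, 2007.

Jun 28, 2007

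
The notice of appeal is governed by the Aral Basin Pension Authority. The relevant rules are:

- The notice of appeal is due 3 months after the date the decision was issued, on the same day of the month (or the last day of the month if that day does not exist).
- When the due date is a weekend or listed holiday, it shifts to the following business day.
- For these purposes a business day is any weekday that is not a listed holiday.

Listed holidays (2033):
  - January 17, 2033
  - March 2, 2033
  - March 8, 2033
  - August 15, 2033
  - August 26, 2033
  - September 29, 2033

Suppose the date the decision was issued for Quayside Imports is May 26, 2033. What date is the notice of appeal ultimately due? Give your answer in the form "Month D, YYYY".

3 months from May 26, 2033 is August 26, 2033.
August 26, 2033 is a listed holiday, so it moves to the next business day, August 29, 2033 (Monday).
The final due date is August 29, 2033.

August 29, 2033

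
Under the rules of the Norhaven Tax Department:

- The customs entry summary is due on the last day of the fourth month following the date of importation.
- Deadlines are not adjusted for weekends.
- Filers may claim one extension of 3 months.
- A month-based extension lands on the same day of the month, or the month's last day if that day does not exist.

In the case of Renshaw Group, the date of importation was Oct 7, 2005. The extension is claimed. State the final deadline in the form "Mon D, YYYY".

The fourth month after Oct 7, 2005 is February 2006, whose last day is Feb 28, 2006.
Feb 28, 2006 falls on a Tuesday. The rules make no weekend/holiday allowance, so it remains Feb 28, 2006.
The 3 months extension carries Feb 28, 2006 to May 28, 2006.
May 28, 2006 is a Sunday; no weekend or holiday adjustment applies.
The final due date is May 28, 2006.

May 28, 2006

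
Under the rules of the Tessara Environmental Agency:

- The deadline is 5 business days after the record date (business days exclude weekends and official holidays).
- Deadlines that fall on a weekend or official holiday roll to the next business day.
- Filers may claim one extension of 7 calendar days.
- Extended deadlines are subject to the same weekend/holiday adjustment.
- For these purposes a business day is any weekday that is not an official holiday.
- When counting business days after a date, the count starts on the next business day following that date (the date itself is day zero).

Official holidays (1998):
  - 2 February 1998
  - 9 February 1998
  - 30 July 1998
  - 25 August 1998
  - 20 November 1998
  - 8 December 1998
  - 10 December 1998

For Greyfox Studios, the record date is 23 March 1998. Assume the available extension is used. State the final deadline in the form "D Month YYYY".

Counting 5 business days after 23 March 1998 (skipping weekends and listed holidays) reaches 30 March 1998.
Since 30 March 1998 is a Monday and not a holiday, the date is unchanged.
Add the 7 calendar-day extension to 30 March 1998: 6 April 1998.
6 April 1998 (Monday) is already a business day.
Final deadline: 6 April 1998.

6 April 1998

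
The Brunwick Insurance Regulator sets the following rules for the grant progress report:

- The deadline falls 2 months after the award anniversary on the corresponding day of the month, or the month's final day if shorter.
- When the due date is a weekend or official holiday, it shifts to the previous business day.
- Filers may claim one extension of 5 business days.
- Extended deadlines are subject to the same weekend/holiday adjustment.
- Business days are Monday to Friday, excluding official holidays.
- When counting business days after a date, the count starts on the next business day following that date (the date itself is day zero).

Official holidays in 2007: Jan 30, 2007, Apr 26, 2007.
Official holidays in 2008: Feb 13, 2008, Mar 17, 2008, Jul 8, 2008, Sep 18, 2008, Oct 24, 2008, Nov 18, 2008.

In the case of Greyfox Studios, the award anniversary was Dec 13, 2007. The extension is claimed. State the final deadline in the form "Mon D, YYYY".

2 months from Dec 13, 2007 is Feb 13, 2008.
Because Feb 13, 2008 is a listed holiday, the deadline becomes Feb 12, 2008 (Tuesday).
The 5-business-day extension runs from Feb 12, 2008 to Feb 20, 2008.
Feb 20, 2008 falls on a Wednesday, which is a business day, so no adjustment is needed.
The final due date is Feb 20, 2008.

Feb 20, 2008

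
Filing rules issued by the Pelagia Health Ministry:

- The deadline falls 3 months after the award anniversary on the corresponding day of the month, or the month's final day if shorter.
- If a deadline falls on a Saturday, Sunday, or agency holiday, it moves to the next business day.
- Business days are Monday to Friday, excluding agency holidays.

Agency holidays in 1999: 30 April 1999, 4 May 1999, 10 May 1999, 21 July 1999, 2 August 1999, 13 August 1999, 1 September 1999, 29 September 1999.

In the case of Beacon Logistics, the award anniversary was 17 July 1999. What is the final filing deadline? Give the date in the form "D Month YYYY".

3 months from 17 July 1999 is 17 October 1999.
Because 17 October 1999 is a Sunday, the deadline becomes 18 October 1999 (Monday).
Final deadline: 18 October 1999.

18 October 1999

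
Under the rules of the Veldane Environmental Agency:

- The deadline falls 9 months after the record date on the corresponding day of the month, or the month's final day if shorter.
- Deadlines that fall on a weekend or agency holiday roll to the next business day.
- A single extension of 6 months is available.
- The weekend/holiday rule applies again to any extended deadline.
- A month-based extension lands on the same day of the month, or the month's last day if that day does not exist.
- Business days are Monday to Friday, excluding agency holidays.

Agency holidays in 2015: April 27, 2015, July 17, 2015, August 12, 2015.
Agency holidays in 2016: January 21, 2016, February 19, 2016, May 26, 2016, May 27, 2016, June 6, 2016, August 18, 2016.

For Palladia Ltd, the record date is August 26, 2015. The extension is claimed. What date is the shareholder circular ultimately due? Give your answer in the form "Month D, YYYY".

November 30, 2016

9 months from August 26, 2015 is May 26, 2016.
May 26, 2016 is a listed holiday, so it moves to the next business day, May 30, 2016 (Monday).
Applying the 6 months extension: 6 months after May 30, 2016 is November 30, 2016.
November 30, 2016 is a Wednesday and not a listed holiday, so it stands.
The final due date is November 30, 2016.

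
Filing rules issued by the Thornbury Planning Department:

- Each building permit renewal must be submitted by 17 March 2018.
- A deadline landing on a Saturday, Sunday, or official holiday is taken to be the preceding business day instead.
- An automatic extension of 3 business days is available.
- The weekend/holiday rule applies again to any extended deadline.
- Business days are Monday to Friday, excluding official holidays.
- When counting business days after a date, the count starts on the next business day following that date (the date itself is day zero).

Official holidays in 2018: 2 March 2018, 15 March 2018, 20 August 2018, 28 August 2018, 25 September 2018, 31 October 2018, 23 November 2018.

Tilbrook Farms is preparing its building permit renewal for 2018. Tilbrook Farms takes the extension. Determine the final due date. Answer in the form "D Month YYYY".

21 March 2018

Start from the fixed due date, 17 March 2018.
17 March 2018 is a Saturday; the preceding business day is 16 March 2018 (Friday).
Applying the 3-business-day extension: 3 business days after 16 March 2018 is 21 March 2018.
21 March 2018 falls on a Wednesday, which is a business day, so no adjustment is needed.
Deadline: 21 March 2018.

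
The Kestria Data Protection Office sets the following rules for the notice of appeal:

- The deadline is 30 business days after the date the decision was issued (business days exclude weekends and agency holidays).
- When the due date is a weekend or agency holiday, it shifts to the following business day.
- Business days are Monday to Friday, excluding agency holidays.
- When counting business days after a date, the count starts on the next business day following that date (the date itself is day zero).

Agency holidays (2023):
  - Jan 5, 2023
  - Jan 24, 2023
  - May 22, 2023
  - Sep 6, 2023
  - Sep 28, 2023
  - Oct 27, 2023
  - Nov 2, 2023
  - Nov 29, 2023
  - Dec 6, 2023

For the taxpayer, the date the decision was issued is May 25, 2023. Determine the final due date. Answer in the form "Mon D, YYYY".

30 business days after May 25, 2023, excluding weekends and holidays, is Jul 6, 2023.
Jul 6, 2023 is a Thursday and not a listed holiday, so it stands.
Final deadline: Jul 6, 2023.

Jul 6, 2023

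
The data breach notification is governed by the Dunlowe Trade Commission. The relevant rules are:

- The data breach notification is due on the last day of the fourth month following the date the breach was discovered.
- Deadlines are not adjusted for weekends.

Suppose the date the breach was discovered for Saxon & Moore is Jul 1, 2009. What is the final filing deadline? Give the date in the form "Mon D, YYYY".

4 months after Jul 1, 2009 is November 2009; that month ends on Nov 30, 2009.
Nov 30, 2009 is a Monday; no weekend or holiday adjustment applies.
Final deadline: Nov 30, 2009.

Nov 30, 2009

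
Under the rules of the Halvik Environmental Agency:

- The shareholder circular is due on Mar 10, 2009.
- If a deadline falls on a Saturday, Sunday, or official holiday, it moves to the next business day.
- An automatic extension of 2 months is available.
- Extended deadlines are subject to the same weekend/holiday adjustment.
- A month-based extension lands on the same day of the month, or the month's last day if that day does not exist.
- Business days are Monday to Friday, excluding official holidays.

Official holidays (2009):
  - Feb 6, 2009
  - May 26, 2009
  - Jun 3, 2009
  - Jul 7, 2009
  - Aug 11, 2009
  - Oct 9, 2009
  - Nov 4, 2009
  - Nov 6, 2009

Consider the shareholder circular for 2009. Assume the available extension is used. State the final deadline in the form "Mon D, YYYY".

May 11, 2009

The statutory due date is Mar 10, 2009.
Mar 10, 2009 is a Tuesday and not a listed holiday, so it stands.
The 2 months extension carries Mar 10, 2009 to May 10, 2009.
May 10, 2009 is a Sunday; the next business day is May 11, 2009 (Monday).
The final due date is May 11, 2009.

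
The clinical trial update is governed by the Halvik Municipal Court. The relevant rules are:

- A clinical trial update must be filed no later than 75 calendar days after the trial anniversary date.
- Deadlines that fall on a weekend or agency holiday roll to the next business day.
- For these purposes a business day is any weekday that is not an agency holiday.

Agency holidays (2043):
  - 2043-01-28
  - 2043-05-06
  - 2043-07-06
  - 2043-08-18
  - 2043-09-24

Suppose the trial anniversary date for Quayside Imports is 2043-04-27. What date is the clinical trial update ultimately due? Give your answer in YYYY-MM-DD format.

Adding 75 calendar days to 2043-04-27 gives 2043-07-11.
2043-07-11 is a Saturday, so it moves to the next business day, 2043-07-13 (Monday).
So the filing is due 2043-07-13.

2043-07-13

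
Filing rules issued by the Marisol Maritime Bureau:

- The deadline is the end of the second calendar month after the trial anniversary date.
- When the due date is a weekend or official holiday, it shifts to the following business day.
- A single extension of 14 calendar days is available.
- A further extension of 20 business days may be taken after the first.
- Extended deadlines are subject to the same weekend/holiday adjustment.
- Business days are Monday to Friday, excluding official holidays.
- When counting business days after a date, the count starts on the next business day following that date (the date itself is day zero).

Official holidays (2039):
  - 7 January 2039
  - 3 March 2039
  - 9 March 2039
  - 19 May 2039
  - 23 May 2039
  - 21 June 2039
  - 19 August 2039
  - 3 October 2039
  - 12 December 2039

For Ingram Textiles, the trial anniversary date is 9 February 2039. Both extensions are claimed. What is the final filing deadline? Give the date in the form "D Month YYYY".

2 months after 9 February 2039 is April 2039; that month ends on 30 April 2039.
30 April 2039 is a Saturday; the next business day is 2 May 2039 (Monday).
The 14-calendar-day extension moves the deadline from 2 May 2039 to 16 May 2039.
16 May 2039 falls on a Monday, which is a business day, so no adjustment is needed.
Counting 20 further business days from 16 May 2039 reaches 15 June 2039.
15 June 2039 is a Wednesday and not a listed holiday, so it stands.
So the filing is due 15 June 2039.

15 June 2039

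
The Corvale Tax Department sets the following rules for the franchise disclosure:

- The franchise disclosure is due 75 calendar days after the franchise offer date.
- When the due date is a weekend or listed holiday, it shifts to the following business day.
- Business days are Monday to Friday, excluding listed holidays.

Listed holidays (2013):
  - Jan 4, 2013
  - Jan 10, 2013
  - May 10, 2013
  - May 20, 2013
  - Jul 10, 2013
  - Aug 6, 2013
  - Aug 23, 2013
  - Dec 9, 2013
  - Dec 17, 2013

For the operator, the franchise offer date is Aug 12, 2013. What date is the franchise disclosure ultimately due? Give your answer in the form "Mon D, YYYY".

Oct 28, 2013

Adding 75 calendar days to Aug 12, 2013 gives Oct 26, 2013.
Oct 26, 2013 falls on a Saturday. Rolling to the next business day gives Oct 28, 2013, a Monday.
Deadline: Oct 28, 2013.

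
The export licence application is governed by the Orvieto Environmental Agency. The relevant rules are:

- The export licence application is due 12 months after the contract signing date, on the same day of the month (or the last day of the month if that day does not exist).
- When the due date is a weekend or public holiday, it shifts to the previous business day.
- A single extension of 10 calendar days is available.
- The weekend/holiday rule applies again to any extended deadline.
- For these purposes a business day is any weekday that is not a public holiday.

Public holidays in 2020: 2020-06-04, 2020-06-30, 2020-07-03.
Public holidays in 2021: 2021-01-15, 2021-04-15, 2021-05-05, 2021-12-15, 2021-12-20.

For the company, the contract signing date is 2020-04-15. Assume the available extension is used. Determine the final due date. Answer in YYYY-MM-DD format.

2021-04-23

12 months after 2020-04-15, on the same day of the month, is 2021-04-15.
Because 2021-04-15 is a listed holiday, the deadline becomes 2021-04-14 (Wednesday).
With the 10-day extension, 2021-04-14 becomes 2021-04-24.
2021-04-24 is a Saturday, so it moves to the preceding business day, 2021-04-23 (Friday).
Final deadline: 2021-04-23.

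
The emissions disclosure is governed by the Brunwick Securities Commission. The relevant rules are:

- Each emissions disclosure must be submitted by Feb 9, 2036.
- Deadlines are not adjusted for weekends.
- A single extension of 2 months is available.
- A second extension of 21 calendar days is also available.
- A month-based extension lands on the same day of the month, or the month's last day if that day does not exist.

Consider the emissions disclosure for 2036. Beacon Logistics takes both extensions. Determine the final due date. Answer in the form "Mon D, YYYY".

Apr 30, 2036

The stated deadline is Feb 9, 2036.
Feb 9, 2036 is a Saturday; no weekend or holiday adjustment applies.
Add 2 months to Feb 9, 2036: Apr 9, 2036.
Apr 9, 2036 falls on a Wednesday. The rules make no weekend/holiday allowance, so it remains Apr 9, 2036.
Applying the 21-calendar-day extension: Apr 9, 2036 + 21 days = Apr 30, 2036.
No adjustment is made for weekends or holidays, so Apr 30, 2036 stands.
The final due date is Apr 30, 2036.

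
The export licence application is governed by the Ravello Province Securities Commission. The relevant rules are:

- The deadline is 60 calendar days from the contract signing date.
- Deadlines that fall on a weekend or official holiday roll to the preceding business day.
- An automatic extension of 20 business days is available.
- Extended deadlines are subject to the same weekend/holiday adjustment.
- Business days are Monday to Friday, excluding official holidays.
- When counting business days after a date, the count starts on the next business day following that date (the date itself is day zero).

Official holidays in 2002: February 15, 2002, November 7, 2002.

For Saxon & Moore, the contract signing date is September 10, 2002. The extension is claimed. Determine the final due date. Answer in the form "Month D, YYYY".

December 6, 2002

Adding 60 calendar days to September 10, 2002 gives November 9, 2002.
Because November 9, 2002 is a Saturday, the deadline becomes November 8, 2002 (Friday).
The 20-business-day extension runs from November 8, 2002 to December 6, 2002.
Since December 6, 2002 is a Friday and not a holiday, the date is unchanged.
So the filing is due December 6, 2002.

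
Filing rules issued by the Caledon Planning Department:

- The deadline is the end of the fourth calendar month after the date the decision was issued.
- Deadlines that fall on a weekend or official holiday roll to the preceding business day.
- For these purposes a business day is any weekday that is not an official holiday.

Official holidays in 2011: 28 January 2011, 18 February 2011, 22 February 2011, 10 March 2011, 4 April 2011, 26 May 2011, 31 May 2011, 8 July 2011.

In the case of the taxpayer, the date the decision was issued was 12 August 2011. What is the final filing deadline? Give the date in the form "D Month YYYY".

4 months after 12 August 2011 falls in December 2011; the last day of that month is 31 December 2011.
31 December 2011 falls on a Saturday. Rolling to the preceding business day gives 30 December 2011, a Friday.
So the filing is due 30 December 2011.

30 December 2011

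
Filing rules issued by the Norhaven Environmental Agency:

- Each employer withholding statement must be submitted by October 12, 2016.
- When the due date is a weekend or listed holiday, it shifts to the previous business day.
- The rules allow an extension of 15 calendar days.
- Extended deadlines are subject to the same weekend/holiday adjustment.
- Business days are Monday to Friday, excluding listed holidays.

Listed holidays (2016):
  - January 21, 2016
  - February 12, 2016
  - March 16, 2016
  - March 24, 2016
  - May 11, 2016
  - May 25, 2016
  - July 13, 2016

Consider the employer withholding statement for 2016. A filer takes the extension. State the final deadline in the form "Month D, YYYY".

Start from the fixed due date, October 12, 2016.
October 12, 2016 is a Wednesday and not a listed holiday, so it stands.
The 15-calendar-day extension moves the deadline from October 12, 2016 to October 27, 2016.
Since October 27, 2016 is a Thursday and not a holiday, the date is unchanged.
So the filing is due October 27, 2016.

October 27, 2016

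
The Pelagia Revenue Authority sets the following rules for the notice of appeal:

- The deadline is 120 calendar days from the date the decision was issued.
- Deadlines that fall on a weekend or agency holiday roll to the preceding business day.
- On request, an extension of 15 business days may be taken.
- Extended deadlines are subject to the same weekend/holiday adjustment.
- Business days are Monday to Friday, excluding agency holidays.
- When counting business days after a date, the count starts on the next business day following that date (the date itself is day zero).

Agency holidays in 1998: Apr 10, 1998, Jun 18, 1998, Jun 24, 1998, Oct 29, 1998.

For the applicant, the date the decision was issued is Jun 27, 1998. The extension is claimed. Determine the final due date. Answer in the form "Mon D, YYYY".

Nov 16, 1998

From Jun 27, 1998, 120 calendar days later is Oct 25, 1998.
Oct 25, 1998 falls on a Sunday. Rolling to the preceding business day gives Oct 23, 1998, a Friday.
Applying the 15-business-day extension: 15 business days after Oct 23, 1998 is Nov 16, 1998.
Since Nov 16, 1998 is a Monday and not a holiday, the date is unchanged.
Final deadline: Nov 16, 1998.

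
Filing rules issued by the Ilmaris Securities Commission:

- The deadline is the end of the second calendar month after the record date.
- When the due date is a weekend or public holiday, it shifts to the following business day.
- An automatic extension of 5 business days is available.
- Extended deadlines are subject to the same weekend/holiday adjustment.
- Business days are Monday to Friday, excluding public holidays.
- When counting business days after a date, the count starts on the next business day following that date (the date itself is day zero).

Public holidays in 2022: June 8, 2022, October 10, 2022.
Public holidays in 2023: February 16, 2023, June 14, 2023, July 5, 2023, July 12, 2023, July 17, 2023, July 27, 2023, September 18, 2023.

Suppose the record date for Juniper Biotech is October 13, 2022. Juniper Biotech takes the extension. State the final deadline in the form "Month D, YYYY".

January 9, 2023

The second month after October 13, 2022 is December 2022, whose last day is December 31, 2022.
December 31, 2022 is a Saturday; the next business day is January 2, 2023 (Monday).
Counting 5 further business days from January 2, 2023 reaches January 9, 2023.
January 9, 2023 falls on a Monday, which is a business day, so no adjustment is needed.
Deadline: January 9, 2023.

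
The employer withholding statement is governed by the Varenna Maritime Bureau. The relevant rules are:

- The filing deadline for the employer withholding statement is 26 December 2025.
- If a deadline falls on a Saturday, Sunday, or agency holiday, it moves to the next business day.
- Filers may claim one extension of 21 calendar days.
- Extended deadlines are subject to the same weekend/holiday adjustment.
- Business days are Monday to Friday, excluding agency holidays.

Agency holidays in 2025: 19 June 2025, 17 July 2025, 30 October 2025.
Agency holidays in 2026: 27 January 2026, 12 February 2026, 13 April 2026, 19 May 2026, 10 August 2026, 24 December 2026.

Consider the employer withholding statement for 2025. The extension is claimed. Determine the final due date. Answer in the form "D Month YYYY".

The stated deadline is 26 December 2025.
26 December 2025 (Friday) is already a business day.
With the 21-day extension, 26 December 2025 becomes 16 January 2026.
Since 16 January 2026 is a Friday and not a holiday, the date is unchanged.
The final due date is 16 January 2026.

16 January 2026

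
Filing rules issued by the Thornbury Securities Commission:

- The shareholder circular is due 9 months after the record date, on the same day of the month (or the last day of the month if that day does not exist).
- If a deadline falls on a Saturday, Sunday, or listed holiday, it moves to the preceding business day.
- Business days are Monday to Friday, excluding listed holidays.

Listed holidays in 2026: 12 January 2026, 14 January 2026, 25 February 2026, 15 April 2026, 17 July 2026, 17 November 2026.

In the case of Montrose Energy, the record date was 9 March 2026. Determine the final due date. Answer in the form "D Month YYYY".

9 months after 9 March 2026, on the same day of the month, is 9 December 2026.
Since 9 December 2026 is a Wednesday and not a holiday, the date is unchanged.
Deadline: 9 December 2026.

9 December 2026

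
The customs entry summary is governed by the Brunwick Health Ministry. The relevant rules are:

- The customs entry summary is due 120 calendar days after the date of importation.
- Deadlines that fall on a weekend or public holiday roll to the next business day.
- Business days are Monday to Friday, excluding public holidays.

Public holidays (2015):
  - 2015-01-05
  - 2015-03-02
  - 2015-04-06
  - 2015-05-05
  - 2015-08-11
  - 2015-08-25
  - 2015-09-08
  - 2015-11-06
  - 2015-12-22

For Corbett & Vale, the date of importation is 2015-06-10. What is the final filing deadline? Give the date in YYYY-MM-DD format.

2015-10-08

120 calendar days after 2015-06-10 is 2015-10-08.
2015-10-08 is a Thursday and not a listed holiday, so it stands.
Final deadline: 2015-10-08.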